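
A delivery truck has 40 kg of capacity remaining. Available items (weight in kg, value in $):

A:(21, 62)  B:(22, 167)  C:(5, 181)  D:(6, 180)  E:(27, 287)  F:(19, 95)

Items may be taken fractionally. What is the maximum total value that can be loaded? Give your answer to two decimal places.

Greedy by value/weight ratio, highest first.
Ratios (sorted): C 36.20, D 30.00, E 10.63, B 7.59, F 5.00, A 2.95
take C (5 @ 181); take D (6 @ 180); take E (27 @ 287); take 2/22 of B → 15.18. Capacity used 40/40.
Total value = 663.18

663.18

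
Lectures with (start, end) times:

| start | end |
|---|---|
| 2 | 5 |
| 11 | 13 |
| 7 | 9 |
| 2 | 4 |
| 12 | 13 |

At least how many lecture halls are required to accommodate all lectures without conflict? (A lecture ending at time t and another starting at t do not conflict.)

The answer is the maximum number of intervals overlapping at any instant.
Events (time:±→running): 2:+→1 2:+→2 … peak 2.

2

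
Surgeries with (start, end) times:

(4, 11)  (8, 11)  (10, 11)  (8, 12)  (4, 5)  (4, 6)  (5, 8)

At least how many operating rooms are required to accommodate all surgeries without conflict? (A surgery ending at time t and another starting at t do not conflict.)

4

The answer is the maximum number of intervals overlapping at any instant.
starts: [4, 4, 4, 5, 8, 8, 10]
ends:   [5, 6, 8, 11, 11, 11, 12]
s4→1 s4→2 s4→3 e5→2 s5→3 e6→2 e8→1 s8→2 s8→3 s10→4  — peak 4.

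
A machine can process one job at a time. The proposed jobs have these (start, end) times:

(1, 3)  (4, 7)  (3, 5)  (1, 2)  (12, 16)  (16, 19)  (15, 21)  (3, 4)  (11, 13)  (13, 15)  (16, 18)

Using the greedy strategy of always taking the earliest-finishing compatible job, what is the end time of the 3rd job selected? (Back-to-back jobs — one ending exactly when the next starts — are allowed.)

By end time: (1,2), (1,3), (3,4), (3,5), (4,7), (11,13), (13,15), (12,16), (16,18), (16,19), (15,21).
Pick (1,2); next start ≥ 2 → (3,4); next start ≥ 4 → (4,7); next start ≥ 7 → (11,13); next start ≥ 13 → (13,15); next start ≥ 15 → (16,18).
Selected: (1,2) (3,4) (4,7) (11,13) (13,15) (16,18)

7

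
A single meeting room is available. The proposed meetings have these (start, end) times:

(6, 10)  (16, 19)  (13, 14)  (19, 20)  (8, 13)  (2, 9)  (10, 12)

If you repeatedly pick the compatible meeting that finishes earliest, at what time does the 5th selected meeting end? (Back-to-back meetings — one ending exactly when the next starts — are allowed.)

Sorted by end: (2,9)  (6,10)  (10,12)  (8,13)  (13,14)  (16,19)  (19,20)
take (2,9); take (10,12); skip (8,13); take (13,14); take (16,19); take (19,20).
Selected: (2,9) (10,12) (13,14) (16,19) (19,20)

20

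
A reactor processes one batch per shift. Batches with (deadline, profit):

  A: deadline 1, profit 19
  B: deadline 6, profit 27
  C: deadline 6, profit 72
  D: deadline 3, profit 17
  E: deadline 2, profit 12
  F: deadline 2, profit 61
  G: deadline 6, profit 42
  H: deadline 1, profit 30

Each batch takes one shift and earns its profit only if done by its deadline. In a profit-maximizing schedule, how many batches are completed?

6

Sort by profit descending; place each in the latest free slot ≤ its deadline.
By profit: C(d6,72), F(d2,61), G(d6,42), H(d1,30), B(d6,27), A(d1,19), D(d3,17), E(d2,12)
C→slot 6; F→slot 2; G→slot 5; H→slot 1; B→slot 4; A skipped; D→slot 3; E skipped.
6 of 8 scheduled.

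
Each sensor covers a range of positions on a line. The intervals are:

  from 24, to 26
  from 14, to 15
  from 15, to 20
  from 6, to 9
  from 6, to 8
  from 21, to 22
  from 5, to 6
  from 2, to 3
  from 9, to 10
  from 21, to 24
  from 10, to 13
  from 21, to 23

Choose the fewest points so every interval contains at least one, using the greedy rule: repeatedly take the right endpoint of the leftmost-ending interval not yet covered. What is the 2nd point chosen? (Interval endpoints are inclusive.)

By right end: [2,3]  [5,6]  [6,8]  [6,9]  [9,10]  [10,13]  [14,15]  [15,20]  [21,22]  [21,23]  [21,24]  [24,26]
[2,3] uncovered → point at 3; [5,6] uncovered → point at 6; [9,10] uncovered → point at 10; [14,15] uncovered → point at 15; [21,22] uncovered → point at 22; [24,26] uncovered → point at 26.
Points: 3, 6, 10, 15, 22, 26 (6 total).

6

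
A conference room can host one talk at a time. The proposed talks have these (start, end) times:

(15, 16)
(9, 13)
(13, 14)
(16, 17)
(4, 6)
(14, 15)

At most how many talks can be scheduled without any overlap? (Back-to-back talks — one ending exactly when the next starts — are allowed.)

6

Order by finish time; keep every interval that doesn't clash with the previous kept one.
By end time: (4,6), (9,13), (13,14), (14,15), (15,16), (16,17).
Pick (4,6); next start ≥ 6 → (9,13); next start ≥ 13 → (13,14); next start ≥ 14 → (14,15); next start ≥ 15 → (15,16); next start ≥ 16 → (16,17).
Selected 6 talks.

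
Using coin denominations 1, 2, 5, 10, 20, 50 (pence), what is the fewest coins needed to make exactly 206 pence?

6

Use the largest denomination that fits, subtract, and repeat.
206 − 4×50→6 − 1×5→1 − 1×1→0
Total coins = 4 + 1 + 1 = 6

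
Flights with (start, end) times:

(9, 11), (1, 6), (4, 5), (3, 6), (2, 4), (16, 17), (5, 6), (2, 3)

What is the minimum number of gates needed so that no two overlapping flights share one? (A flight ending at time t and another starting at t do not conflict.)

starts: [1, 2, 2, 3, 4, 5, 9, 16]
ends:   [3, 4, 5, 6, 6, 6, 11, 17]
s1→1 s2→2 s2→3  — peak 3.

3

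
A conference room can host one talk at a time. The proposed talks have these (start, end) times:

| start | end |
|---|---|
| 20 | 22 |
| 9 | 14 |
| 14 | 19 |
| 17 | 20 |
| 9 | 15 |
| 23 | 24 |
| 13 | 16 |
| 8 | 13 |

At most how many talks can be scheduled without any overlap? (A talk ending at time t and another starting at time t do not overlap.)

5

Order by finish time; keep every interval that doesn't clash with the previous kept one.
By end time: (8,13), (9,14), (9,15), (13,16), (14,19), (17,20), (20,22), (23,24).
Pick (8,13); next start ≥ 13 → (13,16); next start ≥ 16 → (17,20); next start ≥ 20 → (20,22); next start ≥ 22 → (23,24).
Selected 5 talks.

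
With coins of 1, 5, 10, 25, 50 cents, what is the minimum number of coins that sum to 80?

3

Greedy: take as many of the largest coin as possible, then repeat with the remainder.
80 − 1×50→30 − 1×25→5 − 1×5→0
Total coins = 1 + 1 + 1 = 3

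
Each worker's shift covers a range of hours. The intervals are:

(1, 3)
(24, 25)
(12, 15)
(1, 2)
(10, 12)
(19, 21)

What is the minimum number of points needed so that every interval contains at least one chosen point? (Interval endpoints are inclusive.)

4

By right end: [1,2]  [1,3]  [10,12]  [12,15]  [19,21]  [24,25]
[1,2] uncovered → point at 2; [10,12] uncovered → point at 12; [19,21] uncovered → point at 21; [24,25] uncovered → point at 25.
Points: 2, 12, 21, 25 (4 total).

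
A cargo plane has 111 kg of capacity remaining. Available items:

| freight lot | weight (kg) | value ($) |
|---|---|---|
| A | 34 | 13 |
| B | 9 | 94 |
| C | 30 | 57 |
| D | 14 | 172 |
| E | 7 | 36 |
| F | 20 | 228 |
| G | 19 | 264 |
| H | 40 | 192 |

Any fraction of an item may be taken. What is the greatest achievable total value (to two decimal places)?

Order: G (264/19=13.89) > D (172/14=12.29) > F (228/20=11.40) > B (94/9=10.44) > E (36/7=5.14) > H (192/40=4.80) > C (57/30=1.90) > A (13/34=0.38)
Fill: take G (19 @ 264) → take D (14 @ 172) → take F (20 @ 228) → take B (9 @ 94) → take E (7 @ 36) → take H (40 @ 192) → take 2/30 of C → 3.80; 111/111 used.
Total value = 989.80

989.80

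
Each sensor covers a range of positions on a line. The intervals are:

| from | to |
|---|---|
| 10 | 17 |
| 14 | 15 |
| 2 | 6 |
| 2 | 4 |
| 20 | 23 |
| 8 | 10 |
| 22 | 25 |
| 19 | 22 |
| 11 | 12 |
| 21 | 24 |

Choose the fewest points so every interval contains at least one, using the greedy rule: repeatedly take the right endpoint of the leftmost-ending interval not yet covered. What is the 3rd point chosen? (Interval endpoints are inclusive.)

12

Sort by right endpoint; whenever an interval is uncovered, place a point at its right end.
Sorted: [2,4] [2,6] [8,10] [11,12] [14,15] [10,17] [19,22] [20,23] [21,24] [22,25]
{[2,4],[2,6]} hit by 4; {[8,10]} hit by 10; {[11,12]} hit by 12; {[14,15],[10,17]} hit by 15; {[19,22],[20,23],[21,24],[22,25]} hit by 22.
Points: 4, 10, 12, 15, 22 (5 total).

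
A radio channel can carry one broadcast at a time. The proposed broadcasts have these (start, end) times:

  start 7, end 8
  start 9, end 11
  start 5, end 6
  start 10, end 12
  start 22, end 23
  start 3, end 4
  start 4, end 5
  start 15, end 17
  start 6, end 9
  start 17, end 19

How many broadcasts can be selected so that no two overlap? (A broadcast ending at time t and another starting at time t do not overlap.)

Order by finish time; keep every interval that doesn't clash with the previous kept one.
By end time: (3,4), (4,5), (5,6), (7,8), (6,9), (9,11), (10,12), (15,17), (17,19), (22,23).
Pick (3,4); next start ≥ 4 → (4,5); next start ≥ 5 → (5,6); next start ≥ 6 → (7,8); next start ≥ 8 → (9,11); next start ≥ 11 → (15,17); next start ≥ 17 → (17,19); next start ≥ 19 → (22,23).
Selected 8 broadcasts.

8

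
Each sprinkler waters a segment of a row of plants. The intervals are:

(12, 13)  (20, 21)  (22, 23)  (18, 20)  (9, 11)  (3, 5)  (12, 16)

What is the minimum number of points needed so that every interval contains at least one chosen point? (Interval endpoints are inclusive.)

5

Sort by right endpoint; whenever an interval is uncovered, place a point at its right end.
Sorted: [3,5] [9,11] [12,13] [12,16] [18,20] [20,21] [22,23]
{[3,5]} hit by 5; {[9,11]} hit by 11; {[12,13],[12,16]} hit by 13; {[18,20],[20,21]} hit by 20; {[22,23]} hit by 23.
Points: 5, 11, 13, 20, 23 (5 total).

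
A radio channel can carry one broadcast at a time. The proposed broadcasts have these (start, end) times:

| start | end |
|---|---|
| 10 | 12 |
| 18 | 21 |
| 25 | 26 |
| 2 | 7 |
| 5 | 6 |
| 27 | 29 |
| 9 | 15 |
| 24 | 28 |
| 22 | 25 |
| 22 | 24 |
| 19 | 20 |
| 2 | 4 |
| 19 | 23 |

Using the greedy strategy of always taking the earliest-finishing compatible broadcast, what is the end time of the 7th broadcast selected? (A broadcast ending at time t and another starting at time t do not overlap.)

Order by finish time; keep every interval that doesn't clash with the previous kept one.
By end time: (2,4), (5,6), (2,7), (10,12), (9,15), (19,20), (18,21), (19,23), (22,24), (22,25), (25,26), (24,28), (27,29).
Pick (2,4); next start ≥ 4 → (5,6); next start ≥ 6 → (10,12); next start ≥ 12 → (19,20); next start ≥ 20 → (22,24); next start ≥ 24 → (25,26); next start ≥ 26 → (27,29).
Selected: (2,4) (5,6) (10,12) (19,20) (22,24) (25,26) (27,29)

29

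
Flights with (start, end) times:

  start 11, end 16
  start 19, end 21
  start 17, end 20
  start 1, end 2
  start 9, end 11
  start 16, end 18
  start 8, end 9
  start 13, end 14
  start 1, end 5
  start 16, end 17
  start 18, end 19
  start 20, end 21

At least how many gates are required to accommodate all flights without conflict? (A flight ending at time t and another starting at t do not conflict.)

Count concurrent intervals with a sweep; the peak is the room count.
Events (time:±→running): 1:+→1 1:+→2 … peak 2.

2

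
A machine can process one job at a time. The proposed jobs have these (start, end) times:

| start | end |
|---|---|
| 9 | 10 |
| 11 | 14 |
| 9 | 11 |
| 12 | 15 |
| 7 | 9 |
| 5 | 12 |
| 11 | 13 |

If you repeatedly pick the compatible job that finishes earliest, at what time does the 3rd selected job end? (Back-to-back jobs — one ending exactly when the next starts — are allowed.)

13

Sorted by end: (7,9)  (9,10)  (9,11)  (5,12)  (11,13)  (11,14)  (12,15)
take (7,9); take (9,10); skip (5,12); take (11,13); skip (12,15).
Selected: (7,9) (9,10) (11,13)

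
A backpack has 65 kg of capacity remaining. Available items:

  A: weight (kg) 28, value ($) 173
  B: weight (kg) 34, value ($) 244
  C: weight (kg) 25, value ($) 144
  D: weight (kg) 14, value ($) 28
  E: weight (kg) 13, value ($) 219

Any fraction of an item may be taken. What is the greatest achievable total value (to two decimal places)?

574.21

Order: E (219/13=16.85) > B (244/34=7.18) > A (173/28=6.18) > C (144/25=5.76) > D (28/14=2.00)
Fill: take E (13 @ 219) → take B (34 @ 244) → take 18/28 of A → 111.21; 65/65 used.
Total value = 574.21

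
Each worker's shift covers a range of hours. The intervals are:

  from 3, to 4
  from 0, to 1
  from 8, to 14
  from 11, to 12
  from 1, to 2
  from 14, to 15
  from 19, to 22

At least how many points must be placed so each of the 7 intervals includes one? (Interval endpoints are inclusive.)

Sort by right endpoint; whenever an interval is uncovered, place a point at its right end.
Sorted: [0,1] [1,2] [3,4] [11,12] [8,14] [14,15] [19,22]
{[0,1],[1,2]} hit by 1; {[3,4]} hit by 4; {[11,12],[8,14]} hit by 12; {[14,15]} hit by 15; {[19,22]} hit by 22.
Points: 1, 4, 12, 15, 22 (5 total).

5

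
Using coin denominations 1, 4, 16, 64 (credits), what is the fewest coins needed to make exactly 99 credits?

6

Use the largest denomination that fits, subtract, and repeat.
99 − 1×64→35 − 2×16→3 − 3×1→0
Total coins = 1 + 2 + 3 = 6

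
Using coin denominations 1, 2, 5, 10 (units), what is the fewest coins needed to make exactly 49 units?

7

Greedy: take as many of the largest coin as possible, then repeat with the remainder.
49 = 4×10 + 1×5 + 2×2
Total coins = 4 + 1 + 2 = 7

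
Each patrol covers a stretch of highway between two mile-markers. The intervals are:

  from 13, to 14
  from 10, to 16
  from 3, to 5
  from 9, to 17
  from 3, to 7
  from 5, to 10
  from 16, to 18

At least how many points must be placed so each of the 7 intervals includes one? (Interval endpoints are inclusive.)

Process intervals by earliest right end; each time one isn't hit yet, stab at its right endpoint.
Sorted: [3,5] [3,7] [5,10] [13,14] [10,16] [9,17] [16,18]
{[3,5],[3,7],[5,10]} hit by 5; {[13,14],[10,16],[9,17]} hit by 14; {[16,18]} hit by 18.
Points: 5, 14, 18 (3 total).

3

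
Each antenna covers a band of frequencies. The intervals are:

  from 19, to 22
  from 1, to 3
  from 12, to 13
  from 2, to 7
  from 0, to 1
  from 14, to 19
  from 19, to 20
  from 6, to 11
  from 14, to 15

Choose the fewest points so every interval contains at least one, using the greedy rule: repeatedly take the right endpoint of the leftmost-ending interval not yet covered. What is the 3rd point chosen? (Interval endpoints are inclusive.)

By right end: [0,1]  [1,3]  [2,7]  [6,11]  [12,13]  [14,15]  [14,19]  [19,20]  [19,22]
[0,1] uncovered → point at 1; [2,7] uncovered → point at 7; [12,13] uncovered → point at 13; [14,15] uncovered → point at 15; [19,20] uncovered → point at 20.
Points: 1, 7, 13, 15, 20 (5 total).

13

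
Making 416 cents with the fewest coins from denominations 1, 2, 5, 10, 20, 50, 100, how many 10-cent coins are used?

1

Greedy: take as many of the largest coin as possible, then repeat with the remainder.
416 = 4×100 + 1×10 + 1×5 + 1×1
Count of 10: 1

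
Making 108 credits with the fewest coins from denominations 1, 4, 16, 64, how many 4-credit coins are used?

108 = 1×64 + 2×16 + 3×4
Count of 4: 3

3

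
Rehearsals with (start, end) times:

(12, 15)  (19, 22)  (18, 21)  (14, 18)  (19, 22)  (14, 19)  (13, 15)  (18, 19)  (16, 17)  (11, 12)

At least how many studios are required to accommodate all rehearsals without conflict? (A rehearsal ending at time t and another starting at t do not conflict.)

4

The answer is the maximum number of intervals overlapping at any instant.
Events (time:±→running): 11:+→1 12:-→0 12:+→1 13:+→2 14:+→3 14:+→4 … peak 4.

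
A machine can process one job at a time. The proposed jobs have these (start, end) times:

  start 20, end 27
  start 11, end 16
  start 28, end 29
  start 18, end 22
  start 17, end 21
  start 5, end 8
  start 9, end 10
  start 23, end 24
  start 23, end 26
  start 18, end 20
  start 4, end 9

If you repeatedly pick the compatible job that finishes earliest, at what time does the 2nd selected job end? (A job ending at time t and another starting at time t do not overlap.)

10

Greedy by earliest finish: after sorting by end time, pick each interval compatible with the last pick.
Sorted by end: (5,8)  (4,9)  (9,10)  (11,16)  (18,20)  (17,21)  (18,22)  (23,24)  (23,26)  (20,27)  (28,29)
take (5,8); skip (4,9); take (9,10); take (11,16); take (18,20); take (23,24); take (28,29).
Selected: (5,8) (9,10) (11,16) (18,20) (23,24) (28,29)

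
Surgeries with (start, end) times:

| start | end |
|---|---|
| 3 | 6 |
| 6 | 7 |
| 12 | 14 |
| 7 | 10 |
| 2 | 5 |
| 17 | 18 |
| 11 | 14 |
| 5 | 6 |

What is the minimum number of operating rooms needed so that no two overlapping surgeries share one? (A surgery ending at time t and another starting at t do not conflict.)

2

The answer is the maximum number of intervals overlapping at any instant.
Events (time:±→running): 2:+→1 3:+→2 … peak 2.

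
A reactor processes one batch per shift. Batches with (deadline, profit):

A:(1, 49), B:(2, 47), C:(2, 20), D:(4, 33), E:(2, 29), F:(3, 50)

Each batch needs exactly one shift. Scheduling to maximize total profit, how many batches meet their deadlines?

Profit order: F=50 A=49 B=47 D=33 E=29 C=20
Assign: F→slot 3, A→slot 1, B→slot 2, D→slot 4, E skipped, C skipped.
Slots: [1:A] [2:B] [3:F] [4:D]
4 of 6 scheduled.

4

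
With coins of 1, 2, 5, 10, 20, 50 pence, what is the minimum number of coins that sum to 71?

Use the largest denomination that fits, subtract, and repeat.
71 − 1×50→21 − 1×20→1 − 1×1→0
Total coins = 1 + 1 + 1 = 3

3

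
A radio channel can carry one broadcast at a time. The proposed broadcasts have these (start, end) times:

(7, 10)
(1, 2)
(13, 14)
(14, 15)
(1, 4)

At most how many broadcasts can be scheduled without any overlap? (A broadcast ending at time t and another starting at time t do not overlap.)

Sorted by end: (1,2)  (1,4)  (7,10)  (13,14)  (14,15)
take (1,2); take (7,10); take (13,14); take (14,15).
Selected 4 broadcasts.

4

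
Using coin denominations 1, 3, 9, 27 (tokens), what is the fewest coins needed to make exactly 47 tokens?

47 = 1×27 + 2×9 + 2×1
Total coins = 1 + 2 + 2 = 5

5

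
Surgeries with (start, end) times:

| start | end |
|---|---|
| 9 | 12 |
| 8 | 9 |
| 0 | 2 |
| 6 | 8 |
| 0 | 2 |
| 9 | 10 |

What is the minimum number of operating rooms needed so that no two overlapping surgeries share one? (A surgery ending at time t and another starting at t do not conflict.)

Events (time:±→running): 0:+→1 0:+→2 … peak 2.

2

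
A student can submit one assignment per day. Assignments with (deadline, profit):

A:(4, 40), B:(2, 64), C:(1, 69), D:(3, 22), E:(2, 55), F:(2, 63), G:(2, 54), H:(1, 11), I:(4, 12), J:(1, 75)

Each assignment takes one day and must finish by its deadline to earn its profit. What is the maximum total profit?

By profit: J(d1,75), C(d1,69), B(d2,64), F(d2,63), E(d2,55), G(d2,54), A(d4,40), D(d3,22), I(d4,12), H(d1,11)
J→slot 1; C skipped; B→slot 2; F skipped; E skipped; G skipped; A→slot 4; D→slot 3; I skipped; H skipped.
Profit = 75 + 64 + 22 + 40 = 201

201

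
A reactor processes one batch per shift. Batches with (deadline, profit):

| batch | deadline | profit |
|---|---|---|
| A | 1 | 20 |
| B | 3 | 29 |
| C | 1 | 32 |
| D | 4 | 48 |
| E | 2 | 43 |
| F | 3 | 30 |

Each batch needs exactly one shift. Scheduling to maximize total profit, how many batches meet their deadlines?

4

Take jobs in profit order; each goes to the latest open slot no later than its deadline.
Profit order: D=48 E=43 C=32 F=30 B=29 A=20
Assign: D→slot 4, E→slot 2, C→slot 1, F→slot 3, B skipped, A skipped.
Slots: [1:C] [2:E] [3:F] [4:D]
4 of 6 scheduled.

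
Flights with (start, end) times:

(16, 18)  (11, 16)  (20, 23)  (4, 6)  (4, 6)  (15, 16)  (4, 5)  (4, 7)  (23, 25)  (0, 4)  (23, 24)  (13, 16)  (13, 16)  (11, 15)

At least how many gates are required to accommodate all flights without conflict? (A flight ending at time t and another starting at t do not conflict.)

The answer is the maximum number of intervals overlapping at any instant.
Events (time:±→running): 0:+→1 4:-→0 4:+→1 4:+→2 4:+→3 4:+→4 … peak 4.

4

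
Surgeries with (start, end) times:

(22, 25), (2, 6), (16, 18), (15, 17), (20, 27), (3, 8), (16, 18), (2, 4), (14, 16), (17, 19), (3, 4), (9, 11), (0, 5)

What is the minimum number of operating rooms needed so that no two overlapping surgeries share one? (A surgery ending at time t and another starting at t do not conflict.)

Count concurrent intervals with a sweep; the peak is the room count.
starts: [0, 2, 2, 3, 3, 9, 14, 15, 16, 16, 17, 20, 22]
ends:   [4, 4, 5, 6, 8, 11, 16, 17, 18, 18, 19, 25, 27]
s0→1 s2→2 s2→3 s3→4 s3→5  — peak 5.

5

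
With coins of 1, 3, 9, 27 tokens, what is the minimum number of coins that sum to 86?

Greedy: take as many of the largest coin as possible, then repeat with the remainder.
86 = 3×27 + 1×3 + 2×1
Total coins = 3 + 1 + 2 = 6

6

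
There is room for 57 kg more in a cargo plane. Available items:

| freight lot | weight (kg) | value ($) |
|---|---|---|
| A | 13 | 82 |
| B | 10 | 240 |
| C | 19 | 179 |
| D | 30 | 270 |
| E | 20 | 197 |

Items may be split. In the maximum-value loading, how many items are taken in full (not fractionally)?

Greedy by value/weight ratio, highest first.
Order: B (240/10=24.00) > E (197/20=9.85) > C (179/19=9.42) > D (270/30=9.00) > A (82/13=6.31)
Fill: take B (10 @ 240) → take E (20 @ 197) → take C (19 @ 179) → take 8/30 of D → 72.00; 57/57 used.
3 item(s) taken whole; one partial (take 8/30 of D).

3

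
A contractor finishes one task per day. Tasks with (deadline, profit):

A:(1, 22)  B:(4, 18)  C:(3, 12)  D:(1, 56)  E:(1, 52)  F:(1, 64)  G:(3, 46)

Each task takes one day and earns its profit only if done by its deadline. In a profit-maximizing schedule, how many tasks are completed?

Sort by profit descending; place each in the latest free slot ≤ its deadline.
Profit order: F=64 D=56 E=52 G=46 A=22 B=18 C=12
Assign: F→slot 1, D skipped, E skipped, G→slot 3, A skipped, B→slot 4, C→slot 2.
Slots: [1:F] [2:C] [3:G] [4:B]
4 of 7 scheduled.

4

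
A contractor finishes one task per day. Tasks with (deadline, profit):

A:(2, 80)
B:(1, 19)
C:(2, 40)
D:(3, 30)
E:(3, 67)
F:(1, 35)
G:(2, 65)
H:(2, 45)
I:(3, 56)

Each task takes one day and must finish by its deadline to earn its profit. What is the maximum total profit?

212

By profit: A(d2,80), E(d3,67), G(d2,65), I(d3,56), H(d2,45), C(d2,40), F(d1,35), D(d3,30), B(d1,19)
A→slot 2; E→slot 3; G→slot 1; I skipped; H skipped; C skipped; F skipped; D skipped; B skipped.
Profit = 65 + 80 + 67 = 212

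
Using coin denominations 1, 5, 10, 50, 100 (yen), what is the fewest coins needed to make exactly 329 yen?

329 = 3×100 + 2×10 + 1×5 + 4×1
Total coins = 3 + 2 + 1 + 4 = 10

10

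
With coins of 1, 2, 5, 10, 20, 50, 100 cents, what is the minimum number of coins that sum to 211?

4

211 − 2×100→11 − 1×10→1 − 1×1→0
Total coins = 2 + 1 + 1 = 4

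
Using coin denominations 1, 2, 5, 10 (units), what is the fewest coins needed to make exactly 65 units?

Use the largest denomination that fits, subtract, and repeat.
65 − 6×10→5 − 1×5→0
Total coins = 6 + 1 = 7

7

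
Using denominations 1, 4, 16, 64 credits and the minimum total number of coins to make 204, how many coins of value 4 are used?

Use the largest denomination that fits, subtract, and repeat.
204 = 3×64 + 3×4
Count of 4: 3

3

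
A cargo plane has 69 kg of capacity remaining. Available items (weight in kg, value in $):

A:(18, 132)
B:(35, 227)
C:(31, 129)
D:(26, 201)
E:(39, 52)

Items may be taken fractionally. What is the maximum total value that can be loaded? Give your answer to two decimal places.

Sort by value per unit weight and fill in that order.
Order: D (201/26=7.73) > A (132/18=7.33) > B (227/35=6.49) > C (129/31=4.16) > E (52/39=1.33)
Fill: take D (26 @ 201) → take A (18 @ 132) → take 25/35 of B → 162.14; 69/69 used.
Total value = 495.14

495.14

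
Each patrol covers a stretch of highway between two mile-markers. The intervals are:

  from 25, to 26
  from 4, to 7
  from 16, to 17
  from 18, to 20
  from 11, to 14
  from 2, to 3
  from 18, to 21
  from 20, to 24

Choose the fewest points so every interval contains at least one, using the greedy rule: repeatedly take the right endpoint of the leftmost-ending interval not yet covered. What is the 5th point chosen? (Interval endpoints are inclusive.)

20

By right end: [2,3]  [4,7]  [11,14]  [16,17]  [18,20]  [18,21]  [20,24]  [25,26]
[2,3] uncovered → point at 3; [4,7] uncovered → point at 7; [11,14] uncovered → point at 14; [16,17] uncovered → point at 17; [18,20] uncovered → point at 20; [25,26] uncovered → point at 26.
Points: 3, 7, 14, 17, 20, 26 (6 total).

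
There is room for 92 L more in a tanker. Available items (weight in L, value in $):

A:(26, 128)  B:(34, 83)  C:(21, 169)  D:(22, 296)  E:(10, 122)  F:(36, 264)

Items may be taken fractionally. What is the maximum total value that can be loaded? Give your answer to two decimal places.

865.77

Order: D (296/22=13.45) > E (122/10=12.20) > C (169/21=8.05) > F (264/36=7.33) > A (128/26=4.92) > B (83/34=2.44)
Fill: take D (22 @ 296) → take E (10 @ 122) → take C (21 @ 169) → take F (36 @ 264) → take 3/26 of A → 14.77; 92/92 used.
Total value = 865.77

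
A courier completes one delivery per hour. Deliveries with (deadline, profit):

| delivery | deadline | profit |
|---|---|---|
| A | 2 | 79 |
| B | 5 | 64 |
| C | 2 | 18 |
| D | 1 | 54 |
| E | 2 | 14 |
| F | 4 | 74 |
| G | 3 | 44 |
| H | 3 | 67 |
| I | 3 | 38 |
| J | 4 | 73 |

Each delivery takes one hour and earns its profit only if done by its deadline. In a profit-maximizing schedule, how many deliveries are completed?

5

Sort by profit descending; place each in the latest free slot ≤ its deadline.
By profit: A(d2,79), F(d4,74), J(d4,73), H(d3,67), B(d5,64), D(d1,54), G(d3,44), I(d3,38), C(d2,18), E(d2,14)
A→slot 2; F→slot 4; J→slot 3; H→slot 1; B→slot 5; D skipped; G skipped; I skipped; C skipped; E skipped.
5 of 10 scheduled.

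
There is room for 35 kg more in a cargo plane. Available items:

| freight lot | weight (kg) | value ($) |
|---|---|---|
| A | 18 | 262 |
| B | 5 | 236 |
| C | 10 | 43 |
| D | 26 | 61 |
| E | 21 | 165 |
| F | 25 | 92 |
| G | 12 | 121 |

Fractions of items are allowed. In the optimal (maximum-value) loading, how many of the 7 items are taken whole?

3

Order: B (236/5=47.20) > A (262/18=14.56) > G (121/12=10.08) > E (165/21=7.86) > C (43/10=4.30) > F (92/25=3.68) > D (61/26=2.35)
Fill: take B (5 @ 236) → take A (18 @ 262) → take G (12 @ 121); 35/35 used.
3 item(s) taken whole.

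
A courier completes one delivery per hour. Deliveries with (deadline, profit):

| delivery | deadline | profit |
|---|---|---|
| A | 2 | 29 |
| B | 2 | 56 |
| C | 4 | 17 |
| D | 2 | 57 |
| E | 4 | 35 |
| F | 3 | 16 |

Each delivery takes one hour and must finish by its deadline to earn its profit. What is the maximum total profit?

Sort by profit descending; place each in the latest free slot ≤ its deadline.
Profit order: D=57 B=56 E=35 A=29 C=17 F=16
Assign: D→slot 2, B→slot 1, E→slot 4, A skipped, C→slot 3, F skipped.
Slots: [1:B] [2:D] [3:C] [4:E]
Profit = 56 + 57 + 17 + 35 = 165

165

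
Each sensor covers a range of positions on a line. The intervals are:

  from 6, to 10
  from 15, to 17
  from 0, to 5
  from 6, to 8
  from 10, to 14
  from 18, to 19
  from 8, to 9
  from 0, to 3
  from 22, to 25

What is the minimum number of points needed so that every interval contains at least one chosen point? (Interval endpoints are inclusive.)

6

Process intervals by earliest right end; each time one isn't hit yet, stab at its right endpoint.
Sorted: [0,3] [0,5] [6,8] [8,9] [6,10] [10,14] [15,17] [18,19] [22,25]
{[0,3],[0,5]} hit by 3; {[6,8],[8,9],[6,10]} hit by 8; {[10,14]} hit by 14; {[15,17]} hit by 17; {[18,19]} hit by 19; {[22,25]} hit by 25.
Points: 3, 8, 14, 17, 19, 25 (6 total).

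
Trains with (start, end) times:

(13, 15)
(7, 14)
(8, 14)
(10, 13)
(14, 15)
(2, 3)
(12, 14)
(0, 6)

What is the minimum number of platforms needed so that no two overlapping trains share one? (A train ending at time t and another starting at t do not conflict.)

4

Events (time:±→running): 0:+→1 2:+→2 3:-→1 6:-→0 7:+→1 8:+→2 10:+→3 12:+→4 … peak 4.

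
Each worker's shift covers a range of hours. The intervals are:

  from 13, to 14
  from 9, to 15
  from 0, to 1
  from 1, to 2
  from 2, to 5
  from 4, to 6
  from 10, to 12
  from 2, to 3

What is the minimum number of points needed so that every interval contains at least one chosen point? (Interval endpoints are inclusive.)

Sort by right endpoint; whenever an interval is uncovered, place a point at its right end.
By right end: [0,1]  [1,2]  [2,3]  [2,5]  [4,6]  [10,12]  [13,14]  [9,15]
[0,1] uncovered → point at 1; [2,3] uncovered → point at 3; [4,6] uncovered → point at 6; [10,12] uncovered → point at 12; [13,14] uncovered → point at 14.
Points: 1, 3, 6, 12, 14 (5 total).

5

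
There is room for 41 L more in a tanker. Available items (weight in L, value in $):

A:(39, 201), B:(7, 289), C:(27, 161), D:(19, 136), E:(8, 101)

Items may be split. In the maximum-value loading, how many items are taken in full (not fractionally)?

Greedy by value/weight ratio, highest first.
Order: B (289/7=41.29) > E (101/8=12.62) > D (136/19=7.16) > C (161/27=5.96) > A (201/39=5.15)
Fill: take B (7 @ 289) → take E (8 @ 101) → take D (19 @ 136) → take 7/27 of C → 41.74; 41/41 used.
3 item(s) taken whole; one partial (take 7/27 of C).

3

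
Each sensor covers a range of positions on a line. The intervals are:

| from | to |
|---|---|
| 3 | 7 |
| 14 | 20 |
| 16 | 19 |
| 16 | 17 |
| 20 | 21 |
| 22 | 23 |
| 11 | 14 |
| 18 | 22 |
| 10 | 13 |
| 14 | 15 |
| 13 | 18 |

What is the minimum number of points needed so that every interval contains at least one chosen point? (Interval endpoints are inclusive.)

6

Process intervals by earliest right end; each time one isn't hit yet, stab at its right endpoint.
Sorted: [3,7] [10,13] [11,14] [14,15] [16,17] [13,18] [16,19] [14,20] [20,21] [18,22] [22,23]
{[3,7]} hit by 7; {[10,13],[11,14]} hit by 13; {[14,15]} hit by 15; {[16,17],[13,18],[16,19],[14,20]} hit by 17; {[20,21],[18,22]} hit by 21; {[22,23]} hit by 23.
Points: 7, 13, 15, 17, 21, 23 (6 total).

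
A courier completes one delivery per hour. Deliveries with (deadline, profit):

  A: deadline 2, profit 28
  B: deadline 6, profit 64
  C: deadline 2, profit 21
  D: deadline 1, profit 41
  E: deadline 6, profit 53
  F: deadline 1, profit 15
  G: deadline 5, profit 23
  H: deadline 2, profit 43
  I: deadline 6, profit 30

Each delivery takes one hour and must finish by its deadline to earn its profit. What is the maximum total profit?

254

Sort by profit descending; place each in the latest free slot ≤ its deadline.
Profit order: B=64 E=53 H=43 D=41 I=30 A=28 G=23 C=21 F=15
Assign: B→slot 6, E→slot 5, H→slot 2, D→slot 1, I→slot 4, A skipped, G→slot 3, C skipped, F skipped.
Slots: [1:D] [2:H] [3:G] [4:I] [5:E] [6:B]
Profit = 41 + 43 + 23 + 30 + 53 + 64 = 254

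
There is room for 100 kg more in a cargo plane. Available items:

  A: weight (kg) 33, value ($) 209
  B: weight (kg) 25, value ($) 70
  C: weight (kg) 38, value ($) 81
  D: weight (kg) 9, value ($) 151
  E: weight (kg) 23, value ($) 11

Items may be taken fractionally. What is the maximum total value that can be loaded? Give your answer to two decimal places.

Greedy by value/weight ratio, highest first.
Ratios (sorted): D 16.78, A 6.33, B 2.80, C 2.13, E 0.48
take D (9 @ 151); take A (33 @ 209); take B (25 @ 70); take 33/38 of C → 70.34. Capacity used 100/100.
Total value = 500.34

500.34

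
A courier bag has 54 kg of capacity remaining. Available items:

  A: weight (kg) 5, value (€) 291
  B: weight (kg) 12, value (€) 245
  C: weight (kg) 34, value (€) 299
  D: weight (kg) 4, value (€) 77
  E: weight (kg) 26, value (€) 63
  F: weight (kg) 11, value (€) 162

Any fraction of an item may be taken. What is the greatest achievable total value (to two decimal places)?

968.47

Sort by value per unit weight and fill in that order.
Order: A (291/5=58.20) > B (245/12=20.42) > D (77/4=19.25) > F (162/11=14.73) > C (299/34=8.79) > E (63/26=2.42)
Fill: take A (5 @ 291) → take B (12 @ 245) → take D (4 @ 77) → take F (11 @ 162) → take 22/34 of C → 193.47; 54/54 used.
Total value = 968.47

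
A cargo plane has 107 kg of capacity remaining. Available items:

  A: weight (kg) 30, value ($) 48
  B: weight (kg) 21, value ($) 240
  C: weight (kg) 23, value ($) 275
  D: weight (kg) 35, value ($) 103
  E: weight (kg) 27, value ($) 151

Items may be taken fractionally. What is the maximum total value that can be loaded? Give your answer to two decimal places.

770.60

Order: C (275/23=11.96) > B (240/21=11.43) > E (151/27=5.59) > D (103/35=2.94) > A (48/30=1.60)
Fill: take C (23 @ 275) → take B (21 @ 240) → take E (27 @ 151) → take D (35 @ 103) → take 1/30 of A → 1.60; 107/107 used.
Total value = 770.60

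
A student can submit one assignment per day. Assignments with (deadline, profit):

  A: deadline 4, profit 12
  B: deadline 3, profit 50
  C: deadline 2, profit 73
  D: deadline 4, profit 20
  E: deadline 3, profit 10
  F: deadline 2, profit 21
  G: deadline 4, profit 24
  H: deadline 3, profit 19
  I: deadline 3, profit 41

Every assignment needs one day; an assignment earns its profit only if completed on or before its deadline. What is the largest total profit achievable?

188

Take jobs in profit order; each goes to the latest open slot no later than its deadline.
Profit order: C=73 B=50 I=41 G=24 F=21 D=20 H=19 A=12 E=10
Assign: C→slot 2, B→slot 3, I→slot 1, G→slot 4, F skipped, D skipped, H skipped, A skipped, E skipped.
Slots: [1:I] [2:C] [3:B] [4:G]
Profit = 41 + 73 + 50 + 24 = 188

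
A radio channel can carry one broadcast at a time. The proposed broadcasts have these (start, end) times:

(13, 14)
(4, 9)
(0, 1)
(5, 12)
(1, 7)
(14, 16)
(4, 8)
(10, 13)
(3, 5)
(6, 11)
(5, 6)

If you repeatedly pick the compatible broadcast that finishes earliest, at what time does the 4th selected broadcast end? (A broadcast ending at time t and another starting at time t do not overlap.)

By end time: (0,1), (3,5), (5,6), (1,7), (4,8), (4,9), (6,11), (5,12), (10,13), (13,14), (14,16).
Pick (0,1); next start ≥ 1 → (3,5); next start ≥ 5 → (5,6); next start ≥ 6 → (6,11); next start ≥ 11 → (13,14); next start ≥ 14 → (14,16).
Selected: (0,1) (3,5) (5,6) (6,11) (13,14) (14,16)

11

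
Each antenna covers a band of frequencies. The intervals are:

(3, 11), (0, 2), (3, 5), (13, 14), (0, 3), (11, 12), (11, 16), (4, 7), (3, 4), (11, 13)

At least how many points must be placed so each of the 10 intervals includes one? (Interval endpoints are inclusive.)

4

Sorted: [0,2] [0,3] [3,4] [3,5] [4,7] [3,11] [11,12] [11,13] [13,14] [11,16]
{[0,2],[0,3]} hit by 2; {[3,4],[3,5],[4,7],[3,11]} hit by 4; {[11,12],[11,13]} hit by 12; {[13,14],[11,16]} hit by 14.
Points: 2, 4, 12, 14 (4 total).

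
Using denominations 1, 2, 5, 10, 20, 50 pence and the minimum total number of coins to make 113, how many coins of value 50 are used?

Use the largest denomination that fits, subtract, and repeat.
113 − 2×50→13 − 1×10→3 − 1×2→1 − 1×1→0
Count of 50: 2

2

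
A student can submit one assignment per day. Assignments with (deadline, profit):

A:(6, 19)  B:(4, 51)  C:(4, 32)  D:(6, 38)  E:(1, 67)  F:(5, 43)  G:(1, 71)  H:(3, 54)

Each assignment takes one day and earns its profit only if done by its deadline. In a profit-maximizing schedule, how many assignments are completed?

6

Profit order: G=71 E=67 H=54 B=51 F=43 D=38 C=32 A=19
Assign: G→slot 1, E skipped, H→slot 3, B→slot 4, F→slot 5, D→slot 6, C→slot 2, A skipped.
Slots: [1:G] [2:C] [3:H] [4:B] [5:F] [6:D]
6 of 8 scheduled.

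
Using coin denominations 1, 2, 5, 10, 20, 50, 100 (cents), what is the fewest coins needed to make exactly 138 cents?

6

138 − 1×100→38 − 1×20→18 − 1×10→8 − 1×5→3 − 1×2→1 − 1×1→0
Total coins = 1 + 1 + 1 + 1 + 1 + 1 = 6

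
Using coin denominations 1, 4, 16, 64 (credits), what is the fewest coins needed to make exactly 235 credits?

235 − 3×64→43 − 2×16→11 − 2×4→3 − 3×1→0
Total coins = 3 + 2 + 2 + 3 = 10

10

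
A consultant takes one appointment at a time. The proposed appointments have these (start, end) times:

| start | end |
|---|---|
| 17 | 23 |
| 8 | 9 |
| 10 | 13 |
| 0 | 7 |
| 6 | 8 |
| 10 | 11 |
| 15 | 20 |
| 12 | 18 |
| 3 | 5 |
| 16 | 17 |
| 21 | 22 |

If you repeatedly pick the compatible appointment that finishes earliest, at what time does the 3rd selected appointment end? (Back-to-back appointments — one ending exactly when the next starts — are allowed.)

Sort by end time and greedily take each interval whose start is ≥ the last chosen end.
Sorted by end: (3,5)  (0,7)  (6,8)  (8,9)  (10,11)  (10,13)  (16,17)  (12,18)  (15,20)  (21,22)  (17,23)
take (3,5); take (6,8); take (8,9); take (10,11); take (16,17); skip (12,18); take (21,22).
Selected: (3,5) (6,8) (8,9) (10,11) (16,17) (21,22)

9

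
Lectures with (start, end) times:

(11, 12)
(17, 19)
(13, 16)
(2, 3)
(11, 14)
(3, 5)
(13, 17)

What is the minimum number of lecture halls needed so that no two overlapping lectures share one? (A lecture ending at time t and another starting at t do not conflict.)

3

Count concurrent intervals with a sweep; the peak is the room count.
starts: [2, 3, 11, 11, 13, 13, 17]
ends:   [3, 5, 12, 14, 16, 17, 19]
s2→1 e3→0 s3→1 e5→0 s11→1 s11→2 e12→1 s13→2 s13→3  — peak 3.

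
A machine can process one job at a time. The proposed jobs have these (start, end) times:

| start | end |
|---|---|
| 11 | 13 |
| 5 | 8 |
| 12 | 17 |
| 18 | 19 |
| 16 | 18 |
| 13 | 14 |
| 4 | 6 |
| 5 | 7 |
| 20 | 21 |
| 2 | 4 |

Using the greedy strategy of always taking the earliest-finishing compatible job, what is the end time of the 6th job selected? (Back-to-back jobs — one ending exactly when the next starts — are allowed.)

19

By end time: (2,4), (4,6), (5,7), (5,8), (11,13), (13,14), (12,17), (16,18), (18,19), (20,21).
Pick (2,4); next start ≥ 4 → (4,6); next start ≥ 6 → (11,13); next start ≥ 13 → (13,14); next start ≥ 14 → (16,18); next start ≥ 18 → (18,19); next start ≥ 19 → (20,21).
Selected: (2,4) (4,6) (11,13) (13,14) (16,18) (18,19) (20,21)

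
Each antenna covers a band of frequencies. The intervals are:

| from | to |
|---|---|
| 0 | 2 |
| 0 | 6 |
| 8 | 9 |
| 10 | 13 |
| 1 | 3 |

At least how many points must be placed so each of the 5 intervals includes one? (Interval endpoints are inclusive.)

3

Sort by right endpoint; whenever an interval is uncovered, place a point at its right end.
By right end: [0,2]  [1,3]  [0,6]  [8,9]  [10,13]
[0,2] uncovered → point at 2; [8,9] uncovered → point at 9; [10,13] uncovered → point at 13.
Points: 2, 9, 13 (3 total).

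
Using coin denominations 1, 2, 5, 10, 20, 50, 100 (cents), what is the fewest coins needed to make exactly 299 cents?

Greedy: take as many of the largest coin as possible, then repeat with the remainder.
299 = 2×100 + 1×50 + 2×20 + 1×5 + 2×2
Total coins = 2 + 1 + 2 + 1 + 2 = 8

8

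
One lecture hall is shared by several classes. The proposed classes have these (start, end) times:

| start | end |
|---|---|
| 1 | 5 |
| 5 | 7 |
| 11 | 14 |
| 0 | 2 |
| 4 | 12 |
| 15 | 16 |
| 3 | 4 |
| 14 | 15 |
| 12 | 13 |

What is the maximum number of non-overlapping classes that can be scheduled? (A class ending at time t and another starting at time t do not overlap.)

6

Greedy by earliest finish: after sorting by end time, pick each interval compatible with the last pick.
Sorted by end: (0,2)  (3,4)  (1,5)  (5,7)  (4,12)  (12,13)  (11,14)  (14,15)  (15,16)
take (0,2); take (3,4); skip (1,5); take (5,7); skip (4,12); take (12,13); take (14,15); take (15,16).
Selected 6 classes.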